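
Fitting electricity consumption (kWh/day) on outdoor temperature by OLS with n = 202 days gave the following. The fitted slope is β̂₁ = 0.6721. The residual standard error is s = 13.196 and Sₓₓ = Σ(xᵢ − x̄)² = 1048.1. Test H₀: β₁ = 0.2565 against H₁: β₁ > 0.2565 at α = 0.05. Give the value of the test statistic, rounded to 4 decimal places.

SE(β̂₁) = s/√Sₓₓ = 13.196/√1048.1 = 0.407606.
t = (0.6721 − 0.2565) / 0.407606 = 1.0196.
df = n − 2 = 200.
One-sided p ≈ 0.1546, which is ≥ 0.05, so fail to reject H₀.
The data do not give significant evidence that the true slope on outdoor temperature exceeds 0.2565 kWh/day per unit.

t = 1.0196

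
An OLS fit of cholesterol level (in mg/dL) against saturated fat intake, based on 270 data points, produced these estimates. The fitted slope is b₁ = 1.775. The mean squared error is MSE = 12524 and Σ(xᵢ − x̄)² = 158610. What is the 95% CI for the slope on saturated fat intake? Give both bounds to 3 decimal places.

(1.222, 2.328)

SE(b₁) = √(MSE/Sₓₓ) = √(12524/158610) = 0.281.
df = n − 2 = 268.
t* = t_{0.025, 268} = 1.968855.
Margin = t* × SE = 1.968855 × 0.281 = 0.55325.
CI: 1.775 ± 0.55325 → (1.222, 2.328).
With 95% confidence, each one-unit increase in saturated fat intake is associated with a change of between 1.222 and 2.328 mg/dL in cholesterol level.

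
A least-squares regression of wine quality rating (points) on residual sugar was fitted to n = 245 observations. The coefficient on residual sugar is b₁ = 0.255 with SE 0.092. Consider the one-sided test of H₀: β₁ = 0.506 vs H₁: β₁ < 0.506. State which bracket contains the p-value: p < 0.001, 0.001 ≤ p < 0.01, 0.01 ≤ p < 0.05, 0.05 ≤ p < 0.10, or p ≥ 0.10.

0.001 ≤ p < 0.01

t = (0.255 − 0.506) / 0.092 = -2.728.
df = n − 2 = 245 − 2 = 243.
One-sided p = P(T_{243} < t) ≈ 0.0034.
So 0.001 ≤ p < 0.01.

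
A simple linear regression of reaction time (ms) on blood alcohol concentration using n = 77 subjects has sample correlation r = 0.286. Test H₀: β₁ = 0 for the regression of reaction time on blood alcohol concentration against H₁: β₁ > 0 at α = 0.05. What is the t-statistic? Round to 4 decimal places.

t = r·√(n − 2)/√(1 − r²) = 0.286·√75/√0.918204 = 2.5848.
df = n − 2 = 75.
One-sided p ≈ 0.0058, which is < 0.05, so reject H₀.
There is evidence of a linear association between blood alcohol concentration and reaction time.

t = 2.5848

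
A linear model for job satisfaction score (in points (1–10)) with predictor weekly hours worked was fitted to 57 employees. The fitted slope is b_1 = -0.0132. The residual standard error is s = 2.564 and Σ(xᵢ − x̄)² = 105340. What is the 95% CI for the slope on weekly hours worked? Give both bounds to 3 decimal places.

(-0.029, 0.003)

SE(b_1) = s/√Sₓₓ = 2.564/√105340 = 0.0078999.
df = n − 2 = 55.
t* = t_{0.025, 55} = 2.004045.
Margin = t* × SE = 2.004045 × 0.0078999 = 0.01583.
CI: -0.0132 ± 0.01583 → (-0.029, 0.003).
With 95% confidence, each one-unit increase in weekly hours worked is associated with a change of between -0.029 and 0.003 points (1–10) in job satisfaction score.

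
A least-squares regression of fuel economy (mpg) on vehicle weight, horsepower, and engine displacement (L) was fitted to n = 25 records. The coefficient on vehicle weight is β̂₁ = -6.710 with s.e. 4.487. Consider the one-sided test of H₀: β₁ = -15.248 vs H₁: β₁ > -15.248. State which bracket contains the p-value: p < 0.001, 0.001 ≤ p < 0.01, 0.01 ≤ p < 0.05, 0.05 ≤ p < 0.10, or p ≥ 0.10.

t = (-6.710 − (-15.248)) / 4.487 = 1.903.
df = n − k − 1 = 25 − 3 − 1 = 21.
One-sided p = P(T_{21} > t) ≈ 0.0354.
So 0.01 ≤ p < 0.05.

0.01 ≤ p < 0.05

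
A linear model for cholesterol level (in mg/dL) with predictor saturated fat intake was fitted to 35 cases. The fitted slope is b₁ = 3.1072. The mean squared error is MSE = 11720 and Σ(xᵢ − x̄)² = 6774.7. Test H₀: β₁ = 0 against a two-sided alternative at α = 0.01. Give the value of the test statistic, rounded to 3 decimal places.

SE(b₁) = √(MSE/Sₓₓ) = √(11720/6774.7) = 1.31528.
t = 3.1072 / 1.31528 = 2.362.
df = n − 2 = 33.
Two-sided p ≈ 0.0242, which is ≥ 0.01, so fail to reject H₀.
The data do not give significant evidence of an association between saturated fat intake and cholesterol level.

t = 2.362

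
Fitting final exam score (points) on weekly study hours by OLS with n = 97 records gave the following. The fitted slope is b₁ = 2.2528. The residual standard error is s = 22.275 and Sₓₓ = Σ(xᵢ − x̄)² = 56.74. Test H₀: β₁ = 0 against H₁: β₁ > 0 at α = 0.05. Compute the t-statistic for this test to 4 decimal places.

SE(b₁) = s/√Sₓₓ = 22.275/√56.74 = 2.95715.
t = 2.2528 / 2.95715 = 0.7618.
df = n − 2 = 95.
One-sided p ≈ 0.2240, which is ≥ 0.05, so fail to reject H₀.
The data do not give significant evidence that the true slope on weekly study hours is positive.

t = 0.7618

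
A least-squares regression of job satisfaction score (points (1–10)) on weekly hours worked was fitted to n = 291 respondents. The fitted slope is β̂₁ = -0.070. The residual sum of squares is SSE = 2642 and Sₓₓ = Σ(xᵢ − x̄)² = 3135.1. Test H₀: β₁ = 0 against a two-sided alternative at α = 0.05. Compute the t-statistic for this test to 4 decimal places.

t = -1.2963

MSE = SSE/(n − 2) = 2642/289 = 9.14187.
SE(β̂₁) = √(MSE/Sₓₓ) = √(9.14187/3135.1) = 0.0539998.
t = -0.070 / 0.0539998 = -1.2963.
df = n − 2 = 289.
Two-sided p ≈ 0.1959, which is ≥ 0.05, so fail to reject H₀.
The data do not give significant evidence of an association between weekly hours worked and job satisfaction score.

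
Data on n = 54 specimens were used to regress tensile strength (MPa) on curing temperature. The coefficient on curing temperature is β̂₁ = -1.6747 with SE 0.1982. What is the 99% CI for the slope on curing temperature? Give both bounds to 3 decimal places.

df = n − 2 = 54 − 2 = 52.
t* = t_{0.005, 52} = 2.673734.
Margin = t* × SE = 2.673734 × 0.1982 = 0.52993.
CI: -1.6747 ± 0.52993 → (-2.205, -1.145).
With 99% confidence, each one-unit increase in curing temperature is associated with a change of between -2.205 and -1.145 MPa in tensile strength.

(-2.205, -1.145)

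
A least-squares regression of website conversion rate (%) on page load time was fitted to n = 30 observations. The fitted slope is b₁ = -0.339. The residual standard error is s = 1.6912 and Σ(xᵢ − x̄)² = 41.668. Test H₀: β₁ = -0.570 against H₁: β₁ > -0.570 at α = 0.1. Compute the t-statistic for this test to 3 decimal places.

t = 0.882

SE(b₁) = s/√Sₓₓ = 1.6912/√41.668 = 0.261995.
t = (-0.339 − (-0.570)) / 0.261995 = 0.882.
df = n − 2 = 28.
One-sided p ≈ 0.1927, which is ≥ 0.1, so fail to reject H₀.
The data do not give significant evidence that the true slope on page load time exceeds -0.570 % per unit.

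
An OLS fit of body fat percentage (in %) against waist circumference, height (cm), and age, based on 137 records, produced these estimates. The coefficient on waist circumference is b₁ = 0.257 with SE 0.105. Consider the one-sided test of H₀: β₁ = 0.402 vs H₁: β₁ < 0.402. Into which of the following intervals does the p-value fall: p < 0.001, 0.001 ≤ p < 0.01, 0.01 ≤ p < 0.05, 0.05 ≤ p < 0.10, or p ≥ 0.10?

0.05 ≤ p < 0.10

t = (0.257 − 0.402) / 0.105 = -1.381.
df = n − k − 1 = 137 − 3 − 1 = 133.
One-sided p = P(T_{133} < t) ≈ 0.0848.
So 0.05 ≤ p < 0.10.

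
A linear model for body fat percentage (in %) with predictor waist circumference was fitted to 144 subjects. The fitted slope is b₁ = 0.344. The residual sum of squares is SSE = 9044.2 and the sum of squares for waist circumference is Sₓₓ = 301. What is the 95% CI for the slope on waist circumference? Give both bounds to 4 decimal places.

MSE = SSE/(n − 2) = 9044.2/142 = 63.6915.
SE(b₁) = √(MSE/Sₓₓ) = √(63.6915/301) = 0.46.
df = n − 2 = 142.
t* = t_{0.025, 142} = 1.976811.
Margin = t* × SE = 1.976811 × 0.46 = 0.909333.
CI: 0.344 ± 0.909333 → (-0.5653, 1.2533).
With 95% confidence, each one-unit increase in waist circumference is associated with a change of between -0.5653 and 1.2533 % in body fat percentage.

(-0.5653, 1.2533)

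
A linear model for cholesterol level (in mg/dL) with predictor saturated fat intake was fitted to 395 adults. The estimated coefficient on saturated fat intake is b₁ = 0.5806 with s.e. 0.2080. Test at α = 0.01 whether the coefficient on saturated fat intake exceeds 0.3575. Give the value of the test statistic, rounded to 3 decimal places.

H₀: β₁ = 0.3575 vs H₁: β₁ > 0.3575.
t = (b₁ − β₁⁰)/SE = (0.5806 − 0.3575) / 0.2080 = 1.073.
df = n − 2 = 395 − 2 = 393.
One-sided p ≈ 0.1421, which is ≥ 0.01, so fail to reject H₀.
The data do not give significant evidence that the true slope on saturated fat intake exceeds 0.3575 mg/dL per unit.

t = 1.073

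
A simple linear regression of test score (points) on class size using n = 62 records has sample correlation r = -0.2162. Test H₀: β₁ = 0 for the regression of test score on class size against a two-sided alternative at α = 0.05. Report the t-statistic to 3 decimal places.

t = -1.715

t = r·√(n − 2)/√(1 − r²) = -0.2162·√60/√0.953258 = -1.715.
df = n − 2 = 60.
Two-sided p ≈ 0.0915, which is ≥ 0.05, so fail to reject H₀.
The data do not give significant evidence of a linear association between class size and test score.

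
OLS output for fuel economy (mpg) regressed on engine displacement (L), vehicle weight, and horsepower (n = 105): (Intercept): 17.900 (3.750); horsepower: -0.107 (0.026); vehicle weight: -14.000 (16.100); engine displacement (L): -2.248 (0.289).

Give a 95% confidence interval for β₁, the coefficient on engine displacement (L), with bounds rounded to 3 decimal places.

(-2.821, -1.675)

Read off: b = -2.248, SE = 0.289 for engine displacement (L).
df = n − k − 1 = 105 − 3 − 1 = 101.
t* = t_{0.025, 101} = 1.983731.
Margin = t* × SE = 1.983731 × 0.289 = 0.57330.
CI: -2.248 ± 0.57330 → (-2.821, -1.675).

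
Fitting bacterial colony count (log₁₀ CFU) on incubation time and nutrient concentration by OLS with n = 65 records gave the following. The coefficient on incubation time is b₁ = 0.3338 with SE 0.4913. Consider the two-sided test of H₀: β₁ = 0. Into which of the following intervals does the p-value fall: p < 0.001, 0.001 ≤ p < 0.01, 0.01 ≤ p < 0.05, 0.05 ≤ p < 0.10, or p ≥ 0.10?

p ≥ 0.10

t = 0.3338 / 0.4913 = 0.679.
df = n − k − 1 = 65 − 2 − 1 = 62.
Two-sided p = 2·P(T_{62} > |t|) ≈ 0.4994.
So p ≥ 0.10.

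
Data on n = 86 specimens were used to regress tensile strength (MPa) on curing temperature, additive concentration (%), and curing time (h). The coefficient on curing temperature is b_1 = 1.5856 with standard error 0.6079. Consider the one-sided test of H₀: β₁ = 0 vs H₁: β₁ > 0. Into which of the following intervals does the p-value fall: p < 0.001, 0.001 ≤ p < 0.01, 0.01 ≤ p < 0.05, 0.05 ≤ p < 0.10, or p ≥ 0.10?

t = 1.5856 / 0.6079 = 2.608.
df = n − k − 1 = 86 − 3 − 1 = 82.
One-sided p = P(T_{82} > t) ≈ 0.0054.
So 0.001 ≤ p < 0.01.

0.001 ≤ p < 0.01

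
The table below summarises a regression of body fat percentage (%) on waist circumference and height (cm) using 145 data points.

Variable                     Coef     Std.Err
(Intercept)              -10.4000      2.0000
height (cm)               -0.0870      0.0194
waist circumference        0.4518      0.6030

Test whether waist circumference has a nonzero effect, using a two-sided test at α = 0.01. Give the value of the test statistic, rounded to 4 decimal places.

Read off: b = 0.4518, SE = 0.6030 for waist circumference.
H₀: β₁ = 0 vs H₁: β₁ ≠ 0.
t = 0.4518 / 0.6030 = 0.7493.
df = n − k − 1 = 145 − 2 − 1 = 142.
Two-sided p ≈ 0.4549, which is ≥ 0.01, so fail to reject H₀.
The data do not give significant evidence of an association between waist circumference and body fat percentage, after adjusting for the other predictors.

t = 0.7493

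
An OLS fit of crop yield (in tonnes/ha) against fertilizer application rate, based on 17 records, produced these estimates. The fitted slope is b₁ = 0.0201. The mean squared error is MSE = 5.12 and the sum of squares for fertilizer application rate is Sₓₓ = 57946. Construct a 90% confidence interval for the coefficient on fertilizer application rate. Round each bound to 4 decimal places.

(0.0036, 0.0366)

SE(b₁) = √(MSE/Sₓₓ) = √(5.12/57946) = 0.0093999.
df = n − 2 = 15.
t* = t_{0.05, 15} = 1.75305.
Margin = t* × SE = 1.75305 × 0.0093999 = 0.016478.
CI: 0.0201 ± 0.016478 → (0.0036, 0.0366).
With 90% confidence, each one-unit increase in fertilizer application rate is associated with a change of between 0.0036 and 0.0366 tonnes/ha in crop yield.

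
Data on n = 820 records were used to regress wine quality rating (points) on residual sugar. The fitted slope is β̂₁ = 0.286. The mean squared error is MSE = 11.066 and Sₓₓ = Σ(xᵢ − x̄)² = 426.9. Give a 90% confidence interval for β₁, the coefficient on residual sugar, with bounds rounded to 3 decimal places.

(0.021, 0.551)

SE(β̂₁) = √(MSE/Sₓₓ) = √(11.066/426.9) = 0.161002.
df = n − 2 = 818.
t* = t_{0.05, 818} = 1.646719.
Margin = t* × SE = 1.646719 × 0.161002 = 0.26513.
CI: 0.286 ± 0.26513 → (0.021, 0.551).
With 90% confidence, each one-unit increase in residual sugar is associated with a change of between 0.021 and 0.551 points in wine quality rating.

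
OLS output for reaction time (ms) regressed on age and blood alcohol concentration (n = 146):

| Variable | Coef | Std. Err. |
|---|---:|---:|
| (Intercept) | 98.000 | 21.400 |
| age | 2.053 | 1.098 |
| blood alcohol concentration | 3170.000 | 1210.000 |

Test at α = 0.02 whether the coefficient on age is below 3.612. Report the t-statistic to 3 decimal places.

Read off: b = 2.053, SE = 1.098 for age.
H₀: β₁ = 3.612 vs H₁: β₁ < 3.612.
t = (2.053 − 3.612) / 1.098 = -1.420.
df = n − k − 1 = 146 − 2 − 1 = 143.
One-sided p ≈ 0.0789, which is ≥ 0.02, so fail to reject H₀.
The data do not give significant evidence that the true slope on age is below 3.612 ms per unit, holding the other predictors fixed.

t = -1.420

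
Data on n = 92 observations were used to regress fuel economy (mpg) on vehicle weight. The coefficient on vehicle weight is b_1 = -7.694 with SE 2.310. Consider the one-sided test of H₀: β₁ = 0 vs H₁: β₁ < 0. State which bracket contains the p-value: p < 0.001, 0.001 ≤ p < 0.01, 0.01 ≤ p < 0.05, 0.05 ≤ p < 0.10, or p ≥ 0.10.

t = -7.694 / 2.310 = -3.331.
df = n − 2 = 92 − 2 = 90.
One-sided p = P(T_{90} < t) ≈ 0.0006.
So p < 0.001.

p < 0.001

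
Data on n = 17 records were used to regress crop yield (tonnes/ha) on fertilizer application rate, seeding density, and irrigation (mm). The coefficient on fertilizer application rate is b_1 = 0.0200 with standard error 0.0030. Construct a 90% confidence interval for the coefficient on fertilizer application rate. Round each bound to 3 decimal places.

(0.015, 0.025)

df = n − k − 1 = 17 − 3 − 1 = 13.
t* = t_{0.05, 13} = 1.770933.
Margin = t* × SE = 1.770933 × 0.0030 = 0.00531.
CI: 0.0200 ± 0.00531 → (0.015, 0.025).
With 90% confidence, each one-unit increase in fertilizer application rate is associated with a change of between 0.015 and 0.025 tonnes/ha in crop yield, holding the other predictors fixed.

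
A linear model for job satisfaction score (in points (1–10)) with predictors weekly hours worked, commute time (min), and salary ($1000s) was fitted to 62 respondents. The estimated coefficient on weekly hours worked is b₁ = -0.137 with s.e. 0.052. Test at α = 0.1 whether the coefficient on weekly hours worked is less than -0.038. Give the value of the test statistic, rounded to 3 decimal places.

H₀: β₁ = -0.038 vs H₁: β₁ < -0.038.
t = (b₁ − β₁⁰)/SE = (-0.137 − (-0.038)) / 0.052 = -1.904.
df = n − k − 1 = 62 − 3 − 1 = 58.
One-sided p ≈ 0.0309, which is < 0.1, so reject H₀.
There is evidence that the true slope on weekly hours worked is below -0.038 points (1–10) per unit, holding the other predictors fixed.

t = -1.904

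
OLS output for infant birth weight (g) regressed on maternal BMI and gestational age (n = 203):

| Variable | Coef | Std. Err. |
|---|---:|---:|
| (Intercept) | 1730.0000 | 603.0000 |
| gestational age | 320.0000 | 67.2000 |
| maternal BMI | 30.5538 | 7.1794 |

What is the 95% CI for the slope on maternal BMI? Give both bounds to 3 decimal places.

Read off: b = 30.5538, SE = 7.1794 for maternal BMI.
df = n − k − 1 = 203 − 2 − 1 = 200.
t* = t_{0.025, 200} = 1.971896.
Margin = t* × SE = 1.971896 × 7.1794 = 14.15703.
CI: 30.5538 ± 14.15703 → (16.397, 44.711).

(16.397, 44.711)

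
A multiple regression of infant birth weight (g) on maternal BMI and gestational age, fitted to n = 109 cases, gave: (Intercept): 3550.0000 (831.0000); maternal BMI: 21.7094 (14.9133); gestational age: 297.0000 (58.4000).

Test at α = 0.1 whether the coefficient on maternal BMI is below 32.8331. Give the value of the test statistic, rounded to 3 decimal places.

t = -0.746

Read off: b = 21.7094, SE = 14.9133 for maternal BMI.
H₀: β₁ = 32.8331 vs H₁: β₁ < 32.8331.
t = (21.7094 − 32.8331) / 14.9133 = -0.746.
df = n − k − 1 = 109 − 2 − 1 = 106.
One-sided p ≈ 0.2287, which is ≥ 0.1, so fail to reject H₀.
The data do not give significant evidence that the true slope on maternal BMI is below 32.8331 g per unit, holding the other predictors fixed.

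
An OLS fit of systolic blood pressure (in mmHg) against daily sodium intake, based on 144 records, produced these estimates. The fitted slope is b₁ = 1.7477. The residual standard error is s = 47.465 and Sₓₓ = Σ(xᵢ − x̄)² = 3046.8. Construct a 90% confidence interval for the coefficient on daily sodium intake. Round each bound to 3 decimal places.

(0.324, 3.171)

SE(b₁) = s/√Sₓₓ = 47.465/√3046.8 = 0.859907.
df = n − 2 = 142.
t* = t_{0.05, 142} = 1.655655.
Margin = t* × SE = 1.655655 × 0.859907 = 1.42371.
CI: 1.7477 ± 1.42371 → (0.324, 3.171).
With 90% confidence, each one-unit increase in daily sodium intake is associated with a change of between 0.324 and 3.171 mmHg in systolic blood pressure.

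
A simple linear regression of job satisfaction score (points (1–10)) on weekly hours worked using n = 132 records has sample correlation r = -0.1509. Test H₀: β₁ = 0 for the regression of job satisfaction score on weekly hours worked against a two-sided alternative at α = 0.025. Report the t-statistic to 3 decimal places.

t = r·√(n − 2)/√(1 − r²) = -0.1509·√130/√0.977229 = -1.740.
df = n − 2 = 130.
Two-sided p ≈ 0.0841, which is ≥ 0.025, so fail to reject H₀.
The data do not give significant evidence of a linear association between weekly hours worked and job satisfaction score.

t = -1.740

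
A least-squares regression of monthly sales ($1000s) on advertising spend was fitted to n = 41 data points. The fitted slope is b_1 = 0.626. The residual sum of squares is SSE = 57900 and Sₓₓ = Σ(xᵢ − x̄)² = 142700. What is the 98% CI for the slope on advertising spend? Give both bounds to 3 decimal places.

(0.379, 0.873)

MSE = SSE/(n − 2) = 57900/39 = 1484.62.
SE(b_1) = √(MSE/Sₓₓ) = √(1484.62/142700) = 0.101999.
df = n − 2 = 39.
t* = t_{0.01, 39} = 2.425841.
Margin = t* × SE = 2.425841 × 0.101999 = 0.24743.
CI: 0.626 ± 0.24743 → (0.379, 0.873).
With 98% confidence, each one-unit increase in advertising spend is associated with a change of between 0.379 and 0.873 $1000s in monthly sales.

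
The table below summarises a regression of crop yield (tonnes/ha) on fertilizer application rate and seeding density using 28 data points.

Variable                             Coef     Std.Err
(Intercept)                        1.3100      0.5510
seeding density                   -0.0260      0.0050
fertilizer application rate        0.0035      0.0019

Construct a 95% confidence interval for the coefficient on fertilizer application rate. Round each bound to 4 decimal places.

Read off: b = 0.0035, SE = 0.0019 for fertilizer application rate.
df = n − k − 1 = 28 − 2 − 1 = 25.
t* = t_{0.025, 25} = 2.059539.
Margin = t* × SE = 2.059539 × 0.0019 = 0.003913.
CI: 0.0035 ± 0.003913 → (-0.0004, 0.0074).

(-0.0004, 0.0074)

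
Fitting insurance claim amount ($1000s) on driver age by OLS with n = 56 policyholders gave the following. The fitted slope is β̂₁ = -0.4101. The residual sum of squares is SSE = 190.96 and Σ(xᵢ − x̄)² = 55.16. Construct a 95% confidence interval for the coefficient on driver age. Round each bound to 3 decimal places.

(-0.918, 0.098)

MSE = SSE/(n − 2) = 190.96/54 = 3.5363.
SE(β̂₁) = √(MSE/Sₓₓ) = √(3.5363/55.16) = 0.253199.
df = n − 2 = 54.
t* = t_{0.025, 54} = 2.004879.
Margin = t* × SE = 2.004879 × 0.253199 = 0.50763.
CI: -0.4101 ± 0.50763 → (-0.918, 0.098).
With 95% confidence, each one-unit increase in driver age is associated with a change of between -0.918 and 0.098 $1000s in insurance claim amount.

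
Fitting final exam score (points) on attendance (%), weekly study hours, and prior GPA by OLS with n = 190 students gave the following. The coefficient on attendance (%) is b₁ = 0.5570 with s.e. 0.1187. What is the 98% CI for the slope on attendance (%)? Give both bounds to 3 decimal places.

(0.278, 0.836)

df = n − k − 1 = 190 − 3 − 1 = 186.
t* = t_{0.01, 186} = 2.346563.
Margin = t* × SE = 2.346563 × 0.1187 = 0.27854.
CI: 0.5570 ± 0.27854 → (0.278, 0.836).
With 98% confidence, each one-unit increase in attendance (%) is associated with a change of between 0.278 and 0.836 points in final exam score, holding the other predictors fixed.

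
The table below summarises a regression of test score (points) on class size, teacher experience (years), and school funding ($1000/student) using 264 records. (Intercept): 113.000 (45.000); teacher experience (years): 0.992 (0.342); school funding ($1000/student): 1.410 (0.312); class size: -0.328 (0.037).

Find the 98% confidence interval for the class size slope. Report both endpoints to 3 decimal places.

Read off: b = -0.328, SE = 0.037 for class size.
df = n − k − 1 = 264 − 3 − 1 = 260.
t* = t_{0.01, 260} = 2.340775.
Margin = t* × SE = 2.340775 × 0.037 = 0.08661.
CI: -0.328 ± 0.08661 → (-0.415, -0.241).

(-0.415, -0.241)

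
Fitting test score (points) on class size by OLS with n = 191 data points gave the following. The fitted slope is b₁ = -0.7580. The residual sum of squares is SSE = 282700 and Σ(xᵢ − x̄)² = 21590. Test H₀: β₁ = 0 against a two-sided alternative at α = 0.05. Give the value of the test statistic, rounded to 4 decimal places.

t = -2.8798

MSE = SSE/(n − 2) = 282700/189 = 1495.77.
SE(b₁) = √(MSE/Sₓₓ) = √(1495.77/21590) = 0.263212.
t = -0.7580 / 0.263212 = -2.8798.
df = n − 2 = 189.
Two-sided p ≈ 0.0044, which is < 0.05, so reject H₀.
There is evidence that class size is associated with test score.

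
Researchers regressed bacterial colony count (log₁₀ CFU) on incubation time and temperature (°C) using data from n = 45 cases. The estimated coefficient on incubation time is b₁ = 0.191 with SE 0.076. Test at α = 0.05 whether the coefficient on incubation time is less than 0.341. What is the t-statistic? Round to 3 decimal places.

t = -1.974

H₀: β₁ = 0.341 vs H₁: β₁ < 0.341.
t = (b₁ − β₁⁰)/SE = (0.191 − 0.341) / 0.076 = -1.974.
df = n − k − 1 = 45 − 2 − 1 = 42.
One-sided p ≈ 0.0275, which is < 0.05, so reject H₀.
There is evidence that the true slope on incubation time is below 0.341 log₁₀ CFU per unit, holding the other predictors fixed.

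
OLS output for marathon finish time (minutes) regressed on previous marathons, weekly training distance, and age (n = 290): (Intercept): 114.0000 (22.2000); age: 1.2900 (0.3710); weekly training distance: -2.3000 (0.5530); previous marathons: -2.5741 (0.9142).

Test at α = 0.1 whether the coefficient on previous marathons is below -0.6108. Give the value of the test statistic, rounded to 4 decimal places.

Read off: b = -2.5741, SE = 0.9142 for previous marathons.
H₀: β₁ = -0.6108 vs H₁: β₁ < -0.6108.
t = (-2.5741 − (-0.6108)) / 0.9142 = -2.1476.
df = n − k − 1 = 290 − 3 − 1 = 286.
One-sided p ≈ 0.0163, which is < 0.1, so reject H₀.
There is evidence that the true slope on previous marathons is below -0.6108 minutes per unit, holding the other predictors fixed.

t = -2.1476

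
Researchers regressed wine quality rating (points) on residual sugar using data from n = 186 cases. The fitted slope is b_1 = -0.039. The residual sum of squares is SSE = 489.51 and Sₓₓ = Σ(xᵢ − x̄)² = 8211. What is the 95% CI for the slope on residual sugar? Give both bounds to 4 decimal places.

MSE = SSE/(n − 2) = 489.51/184 = 2.66038.
SE(b_1) = √(MSE/Sₓₓ) = √(2.66038/8211) = 0.0180001.
df = n − 2 = 184.
t* = t_{0.025, 184} = 1.972941.
Margin = t* × SE = 1.972941 × 0.0180001 = 0.035513.
CI: -0.039 ± 0.035513 → (-0.0745, -0.0035).
With 95% confidence, each one-unit increase in residual sugar is associated with a change of between -0.0745 and -0.0035 points in wine quality rating.

(-0.0745, -0.0035)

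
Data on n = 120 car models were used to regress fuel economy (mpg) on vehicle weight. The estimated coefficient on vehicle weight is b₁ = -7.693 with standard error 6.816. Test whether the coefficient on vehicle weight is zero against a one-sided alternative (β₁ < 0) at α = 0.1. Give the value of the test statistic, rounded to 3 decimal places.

H₀: β₁ = 0 vs H₁: β₁ < 0.
t = (b₁ − β₁⁰)/SE = -7.693 / 6.816 = -1.129.
df = n − 2 = 120 − 2 = 118.
One-sided p ≈ 0.1307, which is ≥ 0.1, so fail to reject H₀.
The data do not give significant evidence that the true slope on vehicle weight is negative.

t = -1.129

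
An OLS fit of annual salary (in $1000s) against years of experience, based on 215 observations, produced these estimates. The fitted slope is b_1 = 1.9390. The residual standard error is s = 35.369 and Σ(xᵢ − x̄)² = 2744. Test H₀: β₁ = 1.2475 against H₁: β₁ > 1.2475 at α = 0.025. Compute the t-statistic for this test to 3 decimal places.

SE(b_1) = s/√Sₓₓ = 35.369/√2744 = 0.675197.
t = (1.9390 − 1.2475) / 0.675197 = 1.024.
df = n − 2 = 213.
One-sided p ≈ 0.1535, which is ≥ 0.025, so fail to reject H₀.
The data do not give significant evidence that the true slope on years of experience exceeds 1.2475 $1000s per unit.

t = 1.024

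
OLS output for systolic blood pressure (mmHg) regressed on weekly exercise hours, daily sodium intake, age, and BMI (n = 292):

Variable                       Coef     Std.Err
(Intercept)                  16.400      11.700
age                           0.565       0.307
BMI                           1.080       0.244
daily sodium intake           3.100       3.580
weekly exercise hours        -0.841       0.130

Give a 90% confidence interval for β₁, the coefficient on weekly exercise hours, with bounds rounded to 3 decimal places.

(-1.056, -0.626)

Read off: b = -0.841, SE = 0.130 for weekly exercise hours.
df = n − k − 1 = 292 − 4 − 1 = 287.
t* = t_{0.05, 287} = 1.65018.
Margin = t* × SE = 1.65018 × 0.130 = 0.21452.
CI: -0.841 ± 0.21452 → (-1.056, -0.626).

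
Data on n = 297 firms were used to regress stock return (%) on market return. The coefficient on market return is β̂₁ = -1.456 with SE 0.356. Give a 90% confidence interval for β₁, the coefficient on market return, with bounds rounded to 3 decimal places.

(-2.043, -0.869)

df = n − 2 = 297 − 2 = 295.
t* = t_{0.05, 295} = 1.650035.
Margin = t* × SE = 1.650035 × 0.356 = 0.58741.
CI: -1.456 ± 0.58741 → (-2.043, -0.869).
With 90% confidence, each one-unit increase in market return is associated with a change of between -2.043 and -0.869 % in stock return.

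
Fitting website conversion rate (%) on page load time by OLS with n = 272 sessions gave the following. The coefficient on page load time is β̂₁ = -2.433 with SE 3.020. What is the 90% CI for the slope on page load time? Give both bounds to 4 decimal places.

df = n − 2 = 272 − 2 = 270.
t* = t_{0.05, 270} = 1.650517.
Margin = t* × SE = 1.650517 × 3.020 = 4.984561.
CI: -2.433 ± 4.984561 → (-7.4176, 2.5516).
With 90% confidence, each one-unit increase in page load time is associated with a change of between -7.4176 and 2.5516 % in website conversion rate.

(-7.4176, 2.5516)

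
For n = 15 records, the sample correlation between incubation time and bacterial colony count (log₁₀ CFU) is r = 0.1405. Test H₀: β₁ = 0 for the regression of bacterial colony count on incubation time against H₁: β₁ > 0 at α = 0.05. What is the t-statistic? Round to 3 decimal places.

t = 0.512

t = r·√(n − 2)/√(1 − r²) = 0.1405·√13/√0.98026 = 0.512.
df = n − 2 = 13.
One-sided p ≈ 0.3087, which is ≥ 0.05, so fail to reject H₀.
The data do not give significant evidence of a linear association between incubation time and bacterial colony count.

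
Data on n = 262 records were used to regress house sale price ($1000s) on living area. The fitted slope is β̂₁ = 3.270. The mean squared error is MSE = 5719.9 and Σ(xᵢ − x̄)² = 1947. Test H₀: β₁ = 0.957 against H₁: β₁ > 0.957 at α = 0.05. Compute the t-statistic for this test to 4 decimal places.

t = 1.3495

SE(β̂₁) = √(MSE/Sₓₓ) = √(5719.9/1947) = 1.714.
t = (3.270 − 0.957) / 1.714 = 1.3495.
df = n − 2 = 260.
One-sided p ≈ 0.0892, which is ≥ 0.05, so fail to reject H₀.
The data do not give significant evidence that the true slope on living area exceeds 0.957 $1000s per unit.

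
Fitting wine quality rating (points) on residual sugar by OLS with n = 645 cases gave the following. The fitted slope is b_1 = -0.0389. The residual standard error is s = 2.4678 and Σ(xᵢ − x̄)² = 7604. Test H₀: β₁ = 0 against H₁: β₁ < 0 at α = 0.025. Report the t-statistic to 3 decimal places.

t = -1.375

SE(b_1) = s/√Sₓₓ = 2.4678/√7604 = 0.0283002.
t = -0.0389 / 0.0283002 = -1.375.
df = n − 2 = 643.
One-sided p ≈ 0.0849, which is ≥ 0.025, so fail to reject H₀.
The data do not give significant evidence that the true slope on residual sugar is negative.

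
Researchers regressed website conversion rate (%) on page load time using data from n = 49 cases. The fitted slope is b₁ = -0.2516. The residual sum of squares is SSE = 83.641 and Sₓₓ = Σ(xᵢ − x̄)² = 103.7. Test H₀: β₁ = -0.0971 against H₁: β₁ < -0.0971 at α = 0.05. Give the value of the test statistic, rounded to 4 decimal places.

t = -1.1794

MSE = SSE/(n − 2) = 83.641/47 = 1.7796.
SE(b₁) = √(MSE/Sₓₓ) = √(1.7796/103.7) = 0.131.
t = (-0.2516 − (-0.0971)) / 0.131 = -1.1794.
df = n − 2 = 47.
One-sided p ≈ 0.1221, which is ≥ 0.05, so fail to reject H₀.
The data do not give significant evidence that the true slope on page load time is below -0.0971 % per unit.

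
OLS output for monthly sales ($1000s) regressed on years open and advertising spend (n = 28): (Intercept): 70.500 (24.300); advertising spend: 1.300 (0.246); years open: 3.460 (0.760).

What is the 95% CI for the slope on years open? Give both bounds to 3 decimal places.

Read off: b = 3.460, SE = 0.760 for years open.
df = n − k − 1 = 28 − 2 − 1 = 25.
t* = t_{0.025, 25} = 2.059539.
Margin = t* × SE = 2.059539 × 0.760 = 1.56525.
CI: 3.460 ± 1.56525 → (1.895, 5.025).

(1.895, 5.025)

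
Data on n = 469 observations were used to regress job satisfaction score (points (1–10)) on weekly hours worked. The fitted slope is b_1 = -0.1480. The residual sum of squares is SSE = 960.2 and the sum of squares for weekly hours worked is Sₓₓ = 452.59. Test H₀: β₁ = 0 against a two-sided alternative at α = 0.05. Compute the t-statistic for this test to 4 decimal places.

MSE = SSE/(n − 2) = 960.2/467 = 2.0561.
SE(b_1) = √(MSE/Sₓₓ) = √(2.0561/452.59) = 0.0674016.
t = -0.1480 / 0.0674016 = -2.1958.
df = n − 2 = 467.
Two-sided p ≈ 0.0286, which is < 0.05, so reject H₀.
There is evidence that weekly hours worked is associated with job satisfaction score.

t = -2.1958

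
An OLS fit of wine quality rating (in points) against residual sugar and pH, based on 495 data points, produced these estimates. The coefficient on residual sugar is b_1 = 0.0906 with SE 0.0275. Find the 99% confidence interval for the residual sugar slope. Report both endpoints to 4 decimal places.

(0.0195, 0.1617)

df = n − k − 1 = 495 − 2 − 1 = 492.
t* = t_{0.005, 492} = 2.585859.
Margin = t* × SE = 2.585859 × 0.0275 = 0.071111.
CI: 0.0906 ± 0.071111 → (0.0195, 0.1617).
With 99% confidence, each one-unit increase in residual sugar is associated with a change of between 0.0195 and 0.1617 points in wine quality rating, holding the other predictors fixed.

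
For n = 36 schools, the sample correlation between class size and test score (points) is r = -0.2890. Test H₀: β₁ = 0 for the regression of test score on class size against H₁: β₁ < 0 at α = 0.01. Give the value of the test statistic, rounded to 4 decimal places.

t = r·√(n − 2)/√(1 − r²) = -0.2890·√34/√0.916479 = -1.7603.
df = n − 2 = 34.
One-sided p ≈ 0.0437, which is ≥ 0.01, so fail to reject H₀.
The data do not give significant evidence of a linear association between class size and test score.

t = -1.7603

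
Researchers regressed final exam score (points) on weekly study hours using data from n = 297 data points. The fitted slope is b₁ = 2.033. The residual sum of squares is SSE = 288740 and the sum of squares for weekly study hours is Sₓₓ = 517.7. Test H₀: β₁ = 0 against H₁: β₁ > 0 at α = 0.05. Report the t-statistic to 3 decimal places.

t = 1.479

MSE = SSE/(n − 2) = 288740/295 = 978.78.
SE(b₁) = √(MSE/Sₓₓ) = √(978.78/517.7) = 1.375.
t = 2.033 / 1.375 = 1.479.
df = n − 2 = 295.
One-sided p ≈ 0.0702, which is ≥ 0.05, so fail to reject H₀.
The data do not give significant evidence that the true slope on weekly study hours is positive.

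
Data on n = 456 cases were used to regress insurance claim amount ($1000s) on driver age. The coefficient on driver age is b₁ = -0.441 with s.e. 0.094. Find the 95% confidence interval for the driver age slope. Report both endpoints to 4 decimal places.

df = n − 2 = 456 − 2 = 454.
t* = t_{0.025, 454} = 1.965203.
Margin = t* × SE = 1.965203 × 0.094 = 0.184729.
CI: -0.441 ± 0.184729 → (-0.6257, -0.2563).
With 95% confidence, each one-unit increase in driver age is associated with a change of between -0.6257 and -0.2563 $1000s in insurance claim amount.

(-0.6257, -0.2563)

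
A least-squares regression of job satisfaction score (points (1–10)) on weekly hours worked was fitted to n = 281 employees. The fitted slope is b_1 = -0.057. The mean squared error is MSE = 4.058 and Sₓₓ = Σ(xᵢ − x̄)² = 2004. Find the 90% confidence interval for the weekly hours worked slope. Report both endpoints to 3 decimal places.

SE(b_1) = √(MSE/Sₓₓ) = √(4.058/2004) = 0.0449994.
df = n − 2 = 279.
t* = t_{0.05, 279} = 1.650333.
Margin = t* × SE = 1.650333 × 0.0449994 = 0.07426.
CI: -0.057 ± 0.07426 → (-0.131, 0.017).
With 90% confidence, each one-unit increase in weekly hours worked is associated with a change of between -0.131 and 0.017 points (1–10) in job satisfaction score.

(-0.131, 0.017)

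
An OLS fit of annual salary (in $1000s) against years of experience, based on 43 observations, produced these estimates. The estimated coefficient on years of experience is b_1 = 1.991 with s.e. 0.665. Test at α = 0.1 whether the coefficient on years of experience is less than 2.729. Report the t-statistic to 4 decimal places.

H₀: β₁ = 2.729 vs H₁: β₁ < 2.729.
t = (b_1 − β₁⁰)/SE = (1.991 − 2.729) / 0.665 = -1.1098.
df = n − 2 = 43 − 2 = 41.
One-sided p ≈ 0.1368, which is ≥ 0.1, so fail to reject H₀.
The data do not give significant evidence that the true slope on years of experience is below 2.729 $1000s per unit.

t = -1.1098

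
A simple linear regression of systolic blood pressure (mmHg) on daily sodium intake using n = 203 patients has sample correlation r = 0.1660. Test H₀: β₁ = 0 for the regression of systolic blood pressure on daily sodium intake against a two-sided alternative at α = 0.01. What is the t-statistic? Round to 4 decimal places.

t = r·√(n − 2)/√(1 − r²) = 0.1660·√201/√0.972444 = 2.3866.
df = n − 2 = 201.
Two-sided p ≈ 0.0179, which is ≥ 0.01, so fail to reject H₀.
The data do not give significant evidence of a linear association between daily sodium intake and systolic blood pressure.

t = 2.3866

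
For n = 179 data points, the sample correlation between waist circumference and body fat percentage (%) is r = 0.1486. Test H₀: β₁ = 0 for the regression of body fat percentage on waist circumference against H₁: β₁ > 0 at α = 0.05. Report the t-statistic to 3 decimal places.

t = 1.999

t = r·√(n − 2)/√(1 − r²) = 0.1486·√177/√0.977918 = 1.999.
df = n − 2 = 177.
One-sided p ≈ 0.0236, which is < 0.05, so reject H₀.
There is evidence of a linear association between waist circumference and body fat percentage.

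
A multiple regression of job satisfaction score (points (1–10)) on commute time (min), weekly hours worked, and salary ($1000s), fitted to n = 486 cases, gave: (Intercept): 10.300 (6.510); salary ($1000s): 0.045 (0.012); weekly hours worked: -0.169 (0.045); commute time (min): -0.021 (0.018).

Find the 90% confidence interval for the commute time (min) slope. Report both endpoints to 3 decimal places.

(-0.051, 0.009)

Read off: b = -0.021, SE = 0.018 for commute time (min).
df = n − k − 1 = 486 − 3 − 1 = 482.
t* = t_{0.05, 482} = 1.648021.
Margin = t* × SE = 1.648021 × 0.018 = 0.02966.
CI: -0.021 ± 0.02966 → (-0.051, 0.009).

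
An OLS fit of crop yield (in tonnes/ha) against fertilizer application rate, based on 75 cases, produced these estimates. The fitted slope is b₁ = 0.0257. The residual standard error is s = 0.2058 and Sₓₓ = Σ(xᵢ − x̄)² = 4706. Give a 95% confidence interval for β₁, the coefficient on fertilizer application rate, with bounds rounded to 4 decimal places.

(0.0197, 0.0317)

SE(b₁) = s/√Sₓₓ = 0.2058/√4706 = 0.00299999.
df = n − 2 = 73.
t* = t_{0.025, 73} = 1.992997.
Margin = t* × SE = 1.992997 × 0.00299999 = 0.005979.
CI: 0.0257 ± 0.005979 → (0.0197, 0.0317).
With 95% confidence, each one-unit increase in fertilizer application rate is associated with a change of between 0.0197 and 0.0317 tonnes/ha in crop yield.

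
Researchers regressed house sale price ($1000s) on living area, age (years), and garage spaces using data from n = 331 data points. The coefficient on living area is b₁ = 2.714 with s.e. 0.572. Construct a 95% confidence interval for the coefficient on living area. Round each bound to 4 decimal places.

(1.5887, 3.8393)

df = n − k − 1 = 331 − 3 − 1 = 327.
t* = t_{0.025, 327} = 1.967245.
Margin = t* × SE = 1.967245 × 0.572 = 1.125264.
CI: 2.714 ± 1.125264 → (1.5887, 3.8393).
With 95% confidence, each one-unit increase in living area is associated with a change of between 1.5887 and 3.8393 $1000s in house sale price, holding the other predictors fixed.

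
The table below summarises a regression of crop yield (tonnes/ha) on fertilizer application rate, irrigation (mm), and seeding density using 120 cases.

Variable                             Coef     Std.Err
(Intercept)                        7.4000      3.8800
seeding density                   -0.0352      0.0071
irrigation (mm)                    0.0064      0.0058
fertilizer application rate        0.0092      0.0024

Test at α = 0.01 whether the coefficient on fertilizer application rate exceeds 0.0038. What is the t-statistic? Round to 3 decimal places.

t = 2.250

Read off: b = 0.0092, SE = 0.0024 for fertilizer application rate.
H₀: β₁ = 0.0038 vs H₁: β₁ > 0.0038.
t = (0.0092 − 0.0038) / 0.0024 = 2.250.
df = n − k − 1 = 120 − 3 − 1 = 116.
One-sided p ≈ 0.0132, which is ≥ 0.01, so fail to reject H₀.
The data do not give significant evidence that the true slope on fertilizer application rate exceeds 0.0038 tonnes/ha per unit, holding the other predictors fixed.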